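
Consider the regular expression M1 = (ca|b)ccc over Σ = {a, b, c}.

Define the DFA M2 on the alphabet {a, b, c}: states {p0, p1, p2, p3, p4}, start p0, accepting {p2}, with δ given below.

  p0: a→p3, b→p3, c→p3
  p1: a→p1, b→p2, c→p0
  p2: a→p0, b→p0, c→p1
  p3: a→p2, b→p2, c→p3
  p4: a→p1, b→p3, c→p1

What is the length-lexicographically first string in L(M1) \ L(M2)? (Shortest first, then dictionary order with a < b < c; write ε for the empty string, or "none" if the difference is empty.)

bccc

The string bccc is accepted by M1 but not by M2.
No shorter string lies in the difference, and bccc is the lexicographically first length-4 string in L(M1) \ L(M2).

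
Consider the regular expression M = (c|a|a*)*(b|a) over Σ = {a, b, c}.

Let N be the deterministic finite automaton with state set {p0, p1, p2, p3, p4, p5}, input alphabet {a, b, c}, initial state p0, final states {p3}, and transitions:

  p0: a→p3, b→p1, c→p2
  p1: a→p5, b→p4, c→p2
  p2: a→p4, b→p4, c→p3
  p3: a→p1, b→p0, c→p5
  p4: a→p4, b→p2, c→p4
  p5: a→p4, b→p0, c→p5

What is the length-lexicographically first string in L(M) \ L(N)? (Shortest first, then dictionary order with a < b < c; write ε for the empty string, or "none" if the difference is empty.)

The string b is accepted by M but not by N.
No shorter string lies in the difference, and b is the lexicographically first length-1 string in L(M) \ L(N).

b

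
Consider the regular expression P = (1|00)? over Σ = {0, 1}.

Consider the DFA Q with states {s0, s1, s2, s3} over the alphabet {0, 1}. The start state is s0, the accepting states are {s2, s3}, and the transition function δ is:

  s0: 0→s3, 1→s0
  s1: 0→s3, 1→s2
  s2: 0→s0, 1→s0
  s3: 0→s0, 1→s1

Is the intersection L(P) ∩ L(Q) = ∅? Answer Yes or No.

Converting the expression P to a DFA (subset construction, then merging equivalent states) gives the minimal DFA with states {p0, p1, p2, p3}, start state p0, accepting states {p0, p2} and transitions p0: 0→p1, 1→p2; p1: 0→p2, 1→p3; p2: 0→p3, 1→p3; p3: 0→p3, 1→p3.
Exploring the product automaton P × Q from the start pair (p0, s0), following both machines on each input symbol, reaches 7 state pairs: (p0, s0), (p1, s3), (p2, s0), (p3, s1), (p3, s3), (p3, s0), (p3, s2).
P accepts in {p0, p2} and Q accepts in {s2, s3}; no reachable pair has both components accepting, so no string drives both machines to acceptance simultaneously and L(P) ∩ L(Q) = ∅.
So no string is accepted by both, and the intersection is empty.

Yes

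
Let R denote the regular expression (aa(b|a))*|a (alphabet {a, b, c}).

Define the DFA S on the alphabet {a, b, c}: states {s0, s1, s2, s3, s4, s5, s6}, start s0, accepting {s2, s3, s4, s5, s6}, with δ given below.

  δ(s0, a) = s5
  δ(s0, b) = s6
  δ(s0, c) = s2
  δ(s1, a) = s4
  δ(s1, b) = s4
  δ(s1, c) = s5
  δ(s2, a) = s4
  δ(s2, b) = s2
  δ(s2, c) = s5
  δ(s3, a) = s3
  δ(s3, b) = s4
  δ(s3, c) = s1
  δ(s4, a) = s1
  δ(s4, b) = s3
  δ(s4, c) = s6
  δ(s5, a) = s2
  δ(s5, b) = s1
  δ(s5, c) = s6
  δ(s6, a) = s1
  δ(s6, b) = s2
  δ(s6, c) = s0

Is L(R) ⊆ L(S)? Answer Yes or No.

No

The empty string ε is in L(R) but not in L(S).
So L(R) ⊄ L(S).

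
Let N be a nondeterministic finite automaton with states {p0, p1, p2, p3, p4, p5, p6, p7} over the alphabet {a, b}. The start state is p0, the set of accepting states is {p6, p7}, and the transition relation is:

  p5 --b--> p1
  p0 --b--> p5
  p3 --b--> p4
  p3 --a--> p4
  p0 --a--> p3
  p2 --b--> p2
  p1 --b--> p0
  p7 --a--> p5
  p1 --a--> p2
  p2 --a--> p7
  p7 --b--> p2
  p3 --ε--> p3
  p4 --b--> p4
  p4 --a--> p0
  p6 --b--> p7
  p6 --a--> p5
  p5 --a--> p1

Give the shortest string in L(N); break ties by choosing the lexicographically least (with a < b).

baaa

A breadth-first search from p0 reaches an accepting state first via the path p0 → p5 → p1 → p2 → p7 on input baaa.
No string of length < 4 is accepted (BFS exhausts all shorter strings without reaching an accepting state), and baaa is the lexicographically least accepting string of length 4.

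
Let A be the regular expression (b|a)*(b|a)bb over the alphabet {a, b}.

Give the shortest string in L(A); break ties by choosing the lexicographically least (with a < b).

By inspection of the expression, no string of length less than 3 matches, and abb is the lexicographically first match of length 3.

abb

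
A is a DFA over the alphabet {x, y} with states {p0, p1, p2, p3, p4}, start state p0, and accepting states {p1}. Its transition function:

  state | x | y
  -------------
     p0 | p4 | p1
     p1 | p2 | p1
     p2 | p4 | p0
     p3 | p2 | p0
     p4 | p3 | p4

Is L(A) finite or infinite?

infinite

State p1 is reachable from the start and can reach an accepting state, and it lies on the cycle p1 → p1.
Traversing that cycle any number of times yields accepted strings of unbounded length, so the language is infinite.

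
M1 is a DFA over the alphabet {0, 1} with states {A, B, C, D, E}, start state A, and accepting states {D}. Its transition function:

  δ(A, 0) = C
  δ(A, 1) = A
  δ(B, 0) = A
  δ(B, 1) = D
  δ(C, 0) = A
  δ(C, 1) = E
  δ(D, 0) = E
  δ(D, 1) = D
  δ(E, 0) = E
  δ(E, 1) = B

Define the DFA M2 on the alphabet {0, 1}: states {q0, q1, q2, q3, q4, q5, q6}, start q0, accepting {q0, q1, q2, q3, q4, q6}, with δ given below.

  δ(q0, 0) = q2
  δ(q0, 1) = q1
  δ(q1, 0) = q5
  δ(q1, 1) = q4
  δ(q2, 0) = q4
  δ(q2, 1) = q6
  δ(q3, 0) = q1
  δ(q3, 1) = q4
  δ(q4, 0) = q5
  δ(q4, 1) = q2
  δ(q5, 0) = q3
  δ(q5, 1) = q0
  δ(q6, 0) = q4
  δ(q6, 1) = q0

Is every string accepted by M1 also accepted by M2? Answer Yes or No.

Exploring the product automaton M1 × M2 from the start pair (A, q0), following both machines on each input symbol, reaches 29 state pairs: (A, q0), (C, q2), (A, q1), (A, q4), (E, q6), (C, q5), (A, q2), (E, q4), (B, q0), (A, q3), (E, q0), (C, q4), (A, q6), (E, q5), (B, q2), (D, q1), (C, q1), (E, q2), (B, q1), (A, q5), (E, q3), (D, q6), (D, q4), (B, q6), (C, q3), (E, q1), (B, q4), (D, q0), (D, q2).
M1 accepts in {D} and M2 accepts in {q0, q1, q2, q3, q4, q6}. The reachable pairs whose M1-component is accepting are (D, q1), (D, q6), (D, q4), (D, q0), (D, q2); in each of them the M2-component is accepting too, so the product for L(M1) \ L(M2) (M1-component accepting, M2-component rejecting) has no reachable accepting pair and the difference is empty.
Hence every string in L(M1) is also in L(M2).

Yes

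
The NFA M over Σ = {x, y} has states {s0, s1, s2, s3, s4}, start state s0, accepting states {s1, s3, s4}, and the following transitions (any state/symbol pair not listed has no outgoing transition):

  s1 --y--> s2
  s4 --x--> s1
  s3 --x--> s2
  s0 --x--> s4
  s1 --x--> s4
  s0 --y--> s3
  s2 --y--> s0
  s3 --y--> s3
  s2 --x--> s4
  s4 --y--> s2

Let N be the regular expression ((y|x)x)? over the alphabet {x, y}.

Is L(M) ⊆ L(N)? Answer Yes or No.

The string x is in L(M) but not in L(N).
So L(M) ⊄ L(N).

No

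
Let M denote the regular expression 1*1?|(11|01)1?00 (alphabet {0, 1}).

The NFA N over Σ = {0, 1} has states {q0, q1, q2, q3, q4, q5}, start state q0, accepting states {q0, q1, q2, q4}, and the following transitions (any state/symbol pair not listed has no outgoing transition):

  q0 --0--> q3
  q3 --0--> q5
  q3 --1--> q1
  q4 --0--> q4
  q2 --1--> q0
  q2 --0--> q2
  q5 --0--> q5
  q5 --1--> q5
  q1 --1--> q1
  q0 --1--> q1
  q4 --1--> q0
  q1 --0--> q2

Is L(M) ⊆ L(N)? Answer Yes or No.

Yes

Converting the expression M to a DFA (subset construction, then merging equivalent states) gives the minimal DFA with states {m0, m1, m2, m3, m4, m5, m6, m7, m8, m9, m10}, start state m0, accepting states {m0, m2, m5, m8, m9, m10} and transitions m0: 0→m1, 1→m2; m1: 0→m3, 1→m4; m2: 0→m3, 1→m5; m3: 0→m3, 1→m3; m4: 0→m6, 1→m7; m5: 0→m6, 1→m8; m6: 0→m9, 1→m3; m7: 0→m6, 1→m3; m8: 0→m6, 1→m10; m9: 0→m3, 1→m3; m10: 0→m3, 1→m10.
Exploring the product automaton M × N from the start pair (m0, q0), following both machines on each input symbol, reaches 15 state pairs: (m0, q0), (m1, q3), (m2, q1), (m3, q5), (m4, q1), (m3, q2), (m5, q1), (m6, q2), (m7, q1), (m3, q0), (m8, q1), (m9, q2), (m3, q1), (m3, q3), (m10, q1).
M accepts in {m0, m2, m5, m8, m9, m10} and N accepts in {q0, q1, q2, q4}. The reachable pairs whose M-component is accepting are (m0, q0), (m2, q1), (m5, q1), (m8, q1), (m9, q2), (m10, q1); in each of them the N-component is accepting too, so the product for L(M) \ L(N) (M-component accepting, N-component rejecting) has no reachable accepting pair and the difference is empty.
Hence every string in L(M) is also in L(N).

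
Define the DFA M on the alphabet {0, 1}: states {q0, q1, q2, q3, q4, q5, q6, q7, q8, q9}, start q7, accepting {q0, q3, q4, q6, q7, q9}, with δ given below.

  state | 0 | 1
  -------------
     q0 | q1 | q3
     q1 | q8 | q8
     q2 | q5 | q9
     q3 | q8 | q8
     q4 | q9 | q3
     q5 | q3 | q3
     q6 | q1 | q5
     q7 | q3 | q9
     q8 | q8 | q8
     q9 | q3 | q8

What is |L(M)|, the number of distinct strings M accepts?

The useful subgraph on states {q3, q7, q9} is acyclic, so L(M) is finite; the longest accepting path visits 3 useful states, giving maximum string length 2.
Counting accepting paths from q7 by length: 1 of length 0, 2 of length 1, 1 of length 2. Total 4.

4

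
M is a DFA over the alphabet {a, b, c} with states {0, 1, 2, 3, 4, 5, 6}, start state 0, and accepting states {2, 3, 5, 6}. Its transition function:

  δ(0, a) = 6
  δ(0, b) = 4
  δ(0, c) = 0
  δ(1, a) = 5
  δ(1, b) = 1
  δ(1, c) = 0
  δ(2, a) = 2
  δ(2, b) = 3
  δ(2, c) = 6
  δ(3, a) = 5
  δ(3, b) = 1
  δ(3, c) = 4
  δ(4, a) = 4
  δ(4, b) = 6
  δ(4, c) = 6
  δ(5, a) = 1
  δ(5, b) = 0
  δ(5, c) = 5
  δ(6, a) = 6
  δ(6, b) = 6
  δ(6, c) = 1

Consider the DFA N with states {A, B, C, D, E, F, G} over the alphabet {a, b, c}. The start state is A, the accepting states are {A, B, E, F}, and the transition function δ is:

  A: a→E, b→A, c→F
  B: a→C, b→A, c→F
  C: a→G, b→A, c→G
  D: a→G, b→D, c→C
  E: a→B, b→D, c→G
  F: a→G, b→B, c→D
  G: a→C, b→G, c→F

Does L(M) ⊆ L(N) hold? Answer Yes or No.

No

The string ab is in L(M) but not in L(N).
So L(M) ⊄ L(N).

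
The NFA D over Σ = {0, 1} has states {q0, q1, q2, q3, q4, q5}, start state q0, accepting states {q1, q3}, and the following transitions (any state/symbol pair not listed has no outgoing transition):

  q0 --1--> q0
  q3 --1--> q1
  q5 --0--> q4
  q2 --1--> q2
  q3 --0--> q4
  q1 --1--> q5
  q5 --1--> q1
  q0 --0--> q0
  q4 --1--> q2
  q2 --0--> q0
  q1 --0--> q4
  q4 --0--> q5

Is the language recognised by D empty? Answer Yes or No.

The states reachable from the start state are {q0}.
None of the accepting states {q1, q3} is reachable, so no string is accepted and L(D) = ∅.

Yes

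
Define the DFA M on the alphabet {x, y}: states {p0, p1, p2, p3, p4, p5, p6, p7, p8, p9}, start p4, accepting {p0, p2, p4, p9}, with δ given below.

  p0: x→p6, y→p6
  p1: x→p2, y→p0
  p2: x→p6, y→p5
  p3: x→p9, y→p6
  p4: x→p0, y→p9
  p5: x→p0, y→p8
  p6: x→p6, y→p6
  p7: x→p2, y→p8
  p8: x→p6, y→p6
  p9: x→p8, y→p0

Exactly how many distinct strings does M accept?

The useful subgraph on states {p0, p4, p9} is acyclic, so L(M) is finite; the longest accepting path visits 3 useful states, giving maximum string length 2.
Counting accepting paths from p4 by length: 1 of length 0, 2 of length 1, 1 of length 2. Total 4.

4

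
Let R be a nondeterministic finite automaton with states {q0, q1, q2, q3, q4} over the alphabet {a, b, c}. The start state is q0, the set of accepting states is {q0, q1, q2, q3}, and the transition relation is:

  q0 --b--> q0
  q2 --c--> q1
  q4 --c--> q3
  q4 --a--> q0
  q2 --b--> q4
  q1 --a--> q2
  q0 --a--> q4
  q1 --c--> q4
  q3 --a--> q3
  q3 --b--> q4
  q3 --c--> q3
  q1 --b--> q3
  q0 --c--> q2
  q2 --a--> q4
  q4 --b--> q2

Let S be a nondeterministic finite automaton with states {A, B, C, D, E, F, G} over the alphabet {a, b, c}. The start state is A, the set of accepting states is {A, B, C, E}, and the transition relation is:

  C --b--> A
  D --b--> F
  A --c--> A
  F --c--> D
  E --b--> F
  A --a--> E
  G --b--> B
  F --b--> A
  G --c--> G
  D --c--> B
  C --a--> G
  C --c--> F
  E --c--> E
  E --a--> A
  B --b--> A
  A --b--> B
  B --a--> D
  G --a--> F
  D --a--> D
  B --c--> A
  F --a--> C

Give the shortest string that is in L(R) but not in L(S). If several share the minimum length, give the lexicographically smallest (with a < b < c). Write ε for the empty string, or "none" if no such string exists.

ab

The string ab is accepted by R but not by S.
No shorter string lies in the difference, and ab is the lexicographically first length-2 string in L(R) \ L(S).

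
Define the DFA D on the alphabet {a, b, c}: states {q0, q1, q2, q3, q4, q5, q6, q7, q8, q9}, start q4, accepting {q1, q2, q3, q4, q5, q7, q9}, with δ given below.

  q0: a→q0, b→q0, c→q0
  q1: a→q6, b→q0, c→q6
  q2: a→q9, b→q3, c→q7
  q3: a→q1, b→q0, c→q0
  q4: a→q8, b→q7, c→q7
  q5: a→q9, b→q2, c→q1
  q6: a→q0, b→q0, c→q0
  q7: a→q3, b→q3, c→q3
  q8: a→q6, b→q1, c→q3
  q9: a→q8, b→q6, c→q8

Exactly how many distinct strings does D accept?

18

The useful subgraph on states {q1, q3, q4, q7, q8} is acyclic, so L(D) is finite; the longest accepting path visits 4 useful states, giving maximum string length 3.
Counting accepting paths from q4 by length: 1 of length 0, 2 of length 1, 8 of length 2, 7 of length 3. Total 18.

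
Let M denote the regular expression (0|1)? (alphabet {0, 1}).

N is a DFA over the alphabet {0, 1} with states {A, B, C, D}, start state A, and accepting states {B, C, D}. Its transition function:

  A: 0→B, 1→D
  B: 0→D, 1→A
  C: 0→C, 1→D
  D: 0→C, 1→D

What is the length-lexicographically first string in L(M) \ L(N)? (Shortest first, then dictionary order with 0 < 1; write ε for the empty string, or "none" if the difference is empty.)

The empty string ε is accepted by M but not by N.
Since ε is the unique shortest string, it is the required witness.

ε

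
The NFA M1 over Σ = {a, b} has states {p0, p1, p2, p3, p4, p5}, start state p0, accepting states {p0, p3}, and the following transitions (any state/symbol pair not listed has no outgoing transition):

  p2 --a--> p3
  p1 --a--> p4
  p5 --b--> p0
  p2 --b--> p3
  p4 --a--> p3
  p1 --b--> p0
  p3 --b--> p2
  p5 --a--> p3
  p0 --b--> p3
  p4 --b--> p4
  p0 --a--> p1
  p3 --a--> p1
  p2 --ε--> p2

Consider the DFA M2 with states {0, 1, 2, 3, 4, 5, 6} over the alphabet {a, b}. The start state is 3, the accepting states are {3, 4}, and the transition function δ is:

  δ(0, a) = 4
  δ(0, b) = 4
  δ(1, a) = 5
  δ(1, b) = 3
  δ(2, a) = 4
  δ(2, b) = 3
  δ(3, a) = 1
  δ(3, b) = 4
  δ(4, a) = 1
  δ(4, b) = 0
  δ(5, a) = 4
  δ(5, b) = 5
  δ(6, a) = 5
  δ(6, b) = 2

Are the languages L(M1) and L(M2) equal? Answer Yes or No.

Exploring the product automaton M1 × M2 from the start pair (p0, 3), following both machines on each input symbol, reaches 5 state pairs: (p0, 3), (p1, 1), (p3, 4), (p4, 5), (p2, 0).
M1 accepts in {p0, p3} and M2 accepts in {3, 4}. In every reachable pair the two components are either both accepting — (p0, 3), (p3, 4) — or both non-accepting, so no string is accepted by exactly one of the machines: L(M1) \ L(M2) and L(M2) \ L(M1) are both empty.
Hence every string is accepted by M1 iff it is accepted by M2, and the two languages coincide.

Yes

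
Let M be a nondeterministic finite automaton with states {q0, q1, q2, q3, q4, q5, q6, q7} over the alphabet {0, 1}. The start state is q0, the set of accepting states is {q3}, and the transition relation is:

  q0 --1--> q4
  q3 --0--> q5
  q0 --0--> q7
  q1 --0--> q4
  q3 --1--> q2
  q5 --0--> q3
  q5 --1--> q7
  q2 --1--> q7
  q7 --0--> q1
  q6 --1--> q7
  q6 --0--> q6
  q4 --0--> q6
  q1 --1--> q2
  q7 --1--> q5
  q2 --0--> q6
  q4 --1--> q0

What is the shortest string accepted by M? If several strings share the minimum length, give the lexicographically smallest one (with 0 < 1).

010

A breadth-first search from q0 reaches an accepting state first via the path q0 → q7 → q5 → q3 on input 010.
No string of length < 3 is accepted (BFS exhausts all shorter strings without reaching an accepting state), and 010 is the lexicographically least accepting string of length 3.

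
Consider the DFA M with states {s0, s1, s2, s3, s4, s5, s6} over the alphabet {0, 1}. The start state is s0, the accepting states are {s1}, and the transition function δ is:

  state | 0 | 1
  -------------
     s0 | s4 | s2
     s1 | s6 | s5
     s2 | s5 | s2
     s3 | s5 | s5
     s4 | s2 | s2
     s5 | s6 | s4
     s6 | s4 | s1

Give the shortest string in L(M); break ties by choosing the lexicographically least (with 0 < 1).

A breadth-first search from s0 reaches an accepting state first via the path s0 → s2 → s5 → s6 → s1 on input 1001.
No string of length < 4 is accepted (BFS exhausts all shorter strings without reaching an accepting state), and 1001 is the lexicographically least accepting string of length 4.

1001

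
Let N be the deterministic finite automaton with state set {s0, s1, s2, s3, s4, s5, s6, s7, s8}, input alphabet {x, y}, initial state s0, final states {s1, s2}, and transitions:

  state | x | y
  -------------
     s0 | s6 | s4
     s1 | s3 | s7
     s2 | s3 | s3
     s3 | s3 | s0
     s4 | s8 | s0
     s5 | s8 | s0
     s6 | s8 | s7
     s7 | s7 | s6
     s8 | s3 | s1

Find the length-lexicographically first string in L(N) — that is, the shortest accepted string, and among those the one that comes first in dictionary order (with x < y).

xxy

A breadth-first search from s0 reaches an accepting state first via the path s0 → s6 → s8 → s1 on input xxy.
No string of length < 3 is accepted (BFS exhausts all shorter strings without reaching an accepting state), and xxy is the lexicographically least accepting string of length 3.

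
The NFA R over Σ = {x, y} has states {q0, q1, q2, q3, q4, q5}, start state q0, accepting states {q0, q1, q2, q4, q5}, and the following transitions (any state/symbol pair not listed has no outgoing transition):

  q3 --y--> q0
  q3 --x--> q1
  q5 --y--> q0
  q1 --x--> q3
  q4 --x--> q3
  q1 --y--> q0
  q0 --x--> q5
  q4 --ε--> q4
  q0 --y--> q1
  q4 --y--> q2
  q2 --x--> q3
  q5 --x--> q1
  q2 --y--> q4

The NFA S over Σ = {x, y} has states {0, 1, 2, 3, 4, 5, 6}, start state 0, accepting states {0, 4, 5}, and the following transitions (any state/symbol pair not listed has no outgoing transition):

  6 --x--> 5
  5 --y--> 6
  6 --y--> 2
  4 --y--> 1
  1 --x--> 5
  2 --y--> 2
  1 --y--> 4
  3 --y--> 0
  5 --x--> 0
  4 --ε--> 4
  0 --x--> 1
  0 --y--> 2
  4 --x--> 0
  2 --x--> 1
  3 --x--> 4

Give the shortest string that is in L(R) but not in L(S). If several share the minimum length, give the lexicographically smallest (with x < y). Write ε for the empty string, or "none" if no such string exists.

x

The string x is accepted by R but not by S.
No shorter string lies in the difference, and x is the lexicographically first length-1 string in L(R) \ L(S).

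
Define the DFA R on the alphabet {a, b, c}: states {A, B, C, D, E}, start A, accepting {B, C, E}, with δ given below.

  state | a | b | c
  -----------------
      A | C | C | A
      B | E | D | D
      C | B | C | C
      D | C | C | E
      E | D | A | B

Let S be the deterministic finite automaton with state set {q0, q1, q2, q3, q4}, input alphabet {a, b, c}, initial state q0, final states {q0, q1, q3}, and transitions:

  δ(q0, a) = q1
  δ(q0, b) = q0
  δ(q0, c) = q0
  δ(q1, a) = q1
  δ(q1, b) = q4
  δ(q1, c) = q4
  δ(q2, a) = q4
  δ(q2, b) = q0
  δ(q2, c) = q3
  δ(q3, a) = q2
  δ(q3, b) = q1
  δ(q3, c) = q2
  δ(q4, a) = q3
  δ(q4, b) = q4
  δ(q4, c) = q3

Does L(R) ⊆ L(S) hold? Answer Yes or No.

The string ab is in L(R) but not in L(S).
So L(R) ⊄ L(S).

No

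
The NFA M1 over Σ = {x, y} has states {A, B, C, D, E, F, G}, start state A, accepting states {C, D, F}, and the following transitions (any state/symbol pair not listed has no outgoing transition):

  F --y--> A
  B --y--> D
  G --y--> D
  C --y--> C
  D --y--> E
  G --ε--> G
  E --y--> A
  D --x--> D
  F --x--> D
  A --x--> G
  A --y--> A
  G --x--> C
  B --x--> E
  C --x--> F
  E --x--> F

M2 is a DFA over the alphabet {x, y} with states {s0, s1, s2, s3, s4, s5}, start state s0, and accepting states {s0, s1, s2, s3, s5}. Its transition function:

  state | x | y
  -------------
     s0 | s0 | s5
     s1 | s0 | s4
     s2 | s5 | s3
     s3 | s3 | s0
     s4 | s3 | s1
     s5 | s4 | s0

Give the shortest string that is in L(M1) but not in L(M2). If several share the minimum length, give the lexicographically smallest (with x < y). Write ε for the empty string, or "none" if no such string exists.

xyx

The string xyx is accepted by M1 but not by M2.
No shorter string lies in the difference, and xyx is the lexicographically first length-3 string in L(M1) \ L(M2).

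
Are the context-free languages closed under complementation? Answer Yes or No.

No

CFLs are closed under union, so if they were also closed under complement they would be closed under intersection by De Morgan (L₁ ∩ L₂ is the complement of the union of the complements). But {aⁿbⁿcᵐ} ∩ {aᵐbⁿcⁿ} = {aⁿbⁿcⁿ} is not context-free although both operands are.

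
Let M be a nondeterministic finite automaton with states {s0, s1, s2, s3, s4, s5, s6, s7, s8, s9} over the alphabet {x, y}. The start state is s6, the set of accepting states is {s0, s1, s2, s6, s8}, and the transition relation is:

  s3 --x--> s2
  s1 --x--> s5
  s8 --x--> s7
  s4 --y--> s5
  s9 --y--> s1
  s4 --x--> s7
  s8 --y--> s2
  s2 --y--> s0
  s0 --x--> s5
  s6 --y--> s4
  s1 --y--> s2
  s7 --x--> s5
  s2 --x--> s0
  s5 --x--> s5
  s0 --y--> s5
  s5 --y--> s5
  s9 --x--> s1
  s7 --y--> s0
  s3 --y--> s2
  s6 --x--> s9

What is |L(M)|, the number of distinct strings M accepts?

The useful subgraph on states {s0, s1, s2, s4, s6, s7, s9} is acyclic, so L(M) is finite; the longest accepting path visits 5 useful states, giving maximum string length 4.
Counting accepting paths from s6 by length: 1 of length 0, 2 of length 2, 3 of length 3, 4 of length 4. Total 10.

10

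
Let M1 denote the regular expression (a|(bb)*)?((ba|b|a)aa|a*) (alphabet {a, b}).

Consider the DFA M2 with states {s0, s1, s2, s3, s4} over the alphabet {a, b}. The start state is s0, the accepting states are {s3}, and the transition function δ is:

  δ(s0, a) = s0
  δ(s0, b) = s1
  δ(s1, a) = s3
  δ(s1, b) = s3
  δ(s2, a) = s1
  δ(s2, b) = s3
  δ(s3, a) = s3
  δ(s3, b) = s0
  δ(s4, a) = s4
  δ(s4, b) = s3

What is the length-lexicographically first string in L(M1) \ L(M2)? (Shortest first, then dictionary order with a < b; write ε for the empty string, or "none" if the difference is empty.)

ε

The empty string ε is accepted by M1 but not by M2.
Since ε is the unique shortest string, it is the required witness.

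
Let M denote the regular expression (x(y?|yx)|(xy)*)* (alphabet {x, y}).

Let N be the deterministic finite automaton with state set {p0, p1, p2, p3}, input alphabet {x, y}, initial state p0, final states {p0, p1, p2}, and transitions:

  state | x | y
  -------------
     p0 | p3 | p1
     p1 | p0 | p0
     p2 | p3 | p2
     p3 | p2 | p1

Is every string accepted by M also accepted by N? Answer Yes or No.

The string x is in L(M) but not in L(N).
So L(M) ⊄ L(N).

No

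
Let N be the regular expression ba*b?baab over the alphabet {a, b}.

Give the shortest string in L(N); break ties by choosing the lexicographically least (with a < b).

bbaab

By inspection of the expression, no string of length less than 5 matches, and bbaab is the lexicographically first match of length 5.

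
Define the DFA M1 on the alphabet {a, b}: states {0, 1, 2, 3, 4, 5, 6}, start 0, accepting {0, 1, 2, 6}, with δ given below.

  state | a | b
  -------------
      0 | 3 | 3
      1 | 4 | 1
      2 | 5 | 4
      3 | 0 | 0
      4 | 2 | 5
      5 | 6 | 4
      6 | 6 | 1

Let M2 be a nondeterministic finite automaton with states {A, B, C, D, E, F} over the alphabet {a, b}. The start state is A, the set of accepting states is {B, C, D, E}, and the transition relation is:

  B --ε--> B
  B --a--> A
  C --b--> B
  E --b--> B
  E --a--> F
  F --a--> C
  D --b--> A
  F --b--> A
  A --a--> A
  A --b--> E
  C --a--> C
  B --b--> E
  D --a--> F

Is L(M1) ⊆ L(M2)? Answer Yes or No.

The empty string ε is in L(M1) but not in L(M2).
So L(M1) ⊄ L(M2).

No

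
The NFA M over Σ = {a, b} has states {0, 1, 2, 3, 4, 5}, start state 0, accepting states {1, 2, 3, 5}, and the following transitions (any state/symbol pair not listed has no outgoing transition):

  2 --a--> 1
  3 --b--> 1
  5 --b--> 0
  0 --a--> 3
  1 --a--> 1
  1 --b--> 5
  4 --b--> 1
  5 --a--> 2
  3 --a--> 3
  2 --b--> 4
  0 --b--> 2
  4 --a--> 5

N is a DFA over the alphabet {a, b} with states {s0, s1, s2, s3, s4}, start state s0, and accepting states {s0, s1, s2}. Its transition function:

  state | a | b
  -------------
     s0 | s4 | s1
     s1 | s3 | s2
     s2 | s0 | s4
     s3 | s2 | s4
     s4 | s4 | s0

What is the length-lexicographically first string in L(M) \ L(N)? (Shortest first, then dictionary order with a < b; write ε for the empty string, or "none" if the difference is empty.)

a

The string a is accepted by M but not by N.
No shorter string lies in the difference, and a is the lexicographically first length-1 string in L(M) \ L(N).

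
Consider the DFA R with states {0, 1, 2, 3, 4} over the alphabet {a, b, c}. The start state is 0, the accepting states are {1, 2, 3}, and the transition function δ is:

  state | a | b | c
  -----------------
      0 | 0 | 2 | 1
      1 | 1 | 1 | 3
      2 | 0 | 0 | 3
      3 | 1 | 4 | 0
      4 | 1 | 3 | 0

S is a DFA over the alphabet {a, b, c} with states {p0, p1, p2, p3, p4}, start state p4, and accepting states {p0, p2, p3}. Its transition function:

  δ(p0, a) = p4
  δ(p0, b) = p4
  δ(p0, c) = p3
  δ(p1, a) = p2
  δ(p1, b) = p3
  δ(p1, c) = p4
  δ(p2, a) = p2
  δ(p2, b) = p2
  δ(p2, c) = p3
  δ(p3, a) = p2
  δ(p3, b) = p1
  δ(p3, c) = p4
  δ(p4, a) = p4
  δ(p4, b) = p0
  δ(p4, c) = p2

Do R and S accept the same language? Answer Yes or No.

Exploring the product automaton R × S from the start pair (0, p4), following both machines on each input symbol, reaches 5 state pairs: (0, p4), (2, p0), (1, p2), (3, p3), (4, p1).
R accepts in {1, 2, 3} and S accepts in {p0, p2, p3}. In every reachable pair the two components are either both accepting — (2, p0), (1, p2), (3, p3) — or both non-accepting, so no string is accepted by exactly one of the machines: L(R) \ L(S) and L(S) \ L(R) are both empty.
Hence every string is accepted by R iff it is accepted by S, and the two languages coincide.

Yes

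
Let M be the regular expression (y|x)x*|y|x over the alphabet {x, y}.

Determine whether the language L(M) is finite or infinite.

infinite

The expression contains a Kleene star applied to a subexpression that matches at least one nonempty string, so it matches strings of unbounded length.
Hence L(M) is infinite.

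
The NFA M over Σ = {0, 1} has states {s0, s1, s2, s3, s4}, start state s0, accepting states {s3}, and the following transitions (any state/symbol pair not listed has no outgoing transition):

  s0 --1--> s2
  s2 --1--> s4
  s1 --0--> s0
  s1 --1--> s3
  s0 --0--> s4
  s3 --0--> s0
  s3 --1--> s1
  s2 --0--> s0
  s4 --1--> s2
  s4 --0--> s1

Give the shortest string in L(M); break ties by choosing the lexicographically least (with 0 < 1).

001

A breadth-first search from s0 reaches an accepting state first via the path s0 → s4 → s1 → s3 on input 001.
No string of length < 3 is accepted (BFS exhausts all shorter strings without reaching an accepting state), and 001 is the lexicographically least accepting string of length 3.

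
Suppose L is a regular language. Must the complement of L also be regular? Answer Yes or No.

Take a complete DFA for L and swap accepting and non-accepting states; the resulting DFA accepts exactly Σ* \ L.
So the regular languages are closed under complement.

Yes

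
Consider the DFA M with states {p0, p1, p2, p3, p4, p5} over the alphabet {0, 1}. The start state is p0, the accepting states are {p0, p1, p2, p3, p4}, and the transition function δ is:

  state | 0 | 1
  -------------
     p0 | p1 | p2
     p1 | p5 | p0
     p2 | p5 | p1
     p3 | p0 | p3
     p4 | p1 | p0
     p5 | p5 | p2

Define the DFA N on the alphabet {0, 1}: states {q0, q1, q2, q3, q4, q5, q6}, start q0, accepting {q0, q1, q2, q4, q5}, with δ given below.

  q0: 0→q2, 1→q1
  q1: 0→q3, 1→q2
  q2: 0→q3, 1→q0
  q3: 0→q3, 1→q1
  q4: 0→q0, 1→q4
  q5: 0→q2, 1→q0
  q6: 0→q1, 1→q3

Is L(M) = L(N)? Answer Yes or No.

Yes

Exploring the product automaton M × N from the start pair (p0, q0), following both machines on each input symbol, reaches 4 state pairs: (p0, q0), (p1, q2), (p2, q1), (p5, q3).
M accepts in {p0, p1, p2, p3, p4} and N accepts in {q0, q1, q2, q4, q5}. In every reachable pair the two components are either both accepting — (p0, q0), (p1, q2), (p2, q1) — or both non-accepting, so no string is accepted by exactly one of the machines: L(M) \ L(N) and L(N) \ L(M) are both empty.
Hence every string is accepted by M iff it is accepted by N, and the two languages coincide.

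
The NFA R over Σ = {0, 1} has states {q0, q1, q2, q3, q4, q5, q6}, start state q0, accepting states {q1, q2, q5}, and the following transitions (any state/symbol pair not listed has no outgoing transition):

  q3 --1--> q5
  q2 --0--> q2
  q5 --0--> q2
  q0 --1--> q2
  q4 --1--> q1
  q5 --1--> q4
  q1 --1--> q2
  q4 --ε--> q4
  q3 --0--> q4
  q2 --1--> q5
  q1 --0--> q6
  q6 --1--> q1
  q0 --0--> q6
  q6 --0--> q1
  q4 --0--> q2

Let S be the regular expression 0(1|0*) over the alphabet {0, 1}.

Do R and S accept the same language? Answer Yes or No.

No

The string 1 is accepted by R but rejected by S.
So L(R) ≠ L(S).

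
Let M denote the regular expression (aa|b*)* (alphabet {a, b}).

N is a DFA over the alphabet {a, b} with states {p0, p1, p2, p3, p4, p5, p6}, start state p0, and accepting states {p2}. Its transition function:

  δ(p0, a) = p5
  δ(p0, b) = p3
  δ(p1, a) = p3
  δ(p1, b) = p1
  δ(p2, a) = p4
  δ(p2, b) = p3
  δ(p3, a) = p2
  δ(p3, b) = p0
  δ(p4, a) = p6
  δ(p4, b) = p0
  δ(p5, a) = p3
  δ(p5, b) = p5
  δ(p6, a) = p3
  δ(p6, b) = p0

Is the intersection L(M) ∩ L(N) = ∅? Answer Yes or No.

Yes

Converting the expression M to a DFA (subset construction, then merging equivalent states) gives the minimal DFA with states {m0, m1, m2}, start state m0, accepting states {m0} and transitions m0: a→m1, b→m0; m1: a→m0, b→m2; m2: a→m2, b→m2.
Exploring the product automaton M × N from the start pair (m0, p0), following both machines on each input symbol, reaches 12 state pairs: (m0, p0), (m1, p5), (m0, p3), (m2, p5), (m1, p2), (m2, p3), (m0, p4), (m2, p2), (m2, p0), (m1, p6), (m2, p4), (m2, p6).
M accepts in {m0} and N accepts in {p2}; no reachable pair has both components accepting, so no string drives both machines to acceptance simultaneously and L(M) ∩ L(N) = ∅.
So no string is accepted by both, and the intersection is empty.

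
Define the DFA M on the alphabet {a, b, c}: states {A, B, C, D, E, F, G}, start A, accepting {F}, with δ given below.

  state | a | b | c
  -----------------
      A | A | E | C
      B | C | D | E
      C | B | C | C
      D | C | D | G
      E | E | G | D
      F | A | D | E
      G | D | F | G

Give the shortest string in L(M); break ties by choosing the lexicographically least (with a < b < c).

bbb

A breadth-first search from A reaches an accepting state first via the path A → E → G → F on input bbb.
No string of length < 3 is accepted (BFS exhausts all shorter strings without reaching an accepting state), and bbb is the lexicographically least accepting string of length 3.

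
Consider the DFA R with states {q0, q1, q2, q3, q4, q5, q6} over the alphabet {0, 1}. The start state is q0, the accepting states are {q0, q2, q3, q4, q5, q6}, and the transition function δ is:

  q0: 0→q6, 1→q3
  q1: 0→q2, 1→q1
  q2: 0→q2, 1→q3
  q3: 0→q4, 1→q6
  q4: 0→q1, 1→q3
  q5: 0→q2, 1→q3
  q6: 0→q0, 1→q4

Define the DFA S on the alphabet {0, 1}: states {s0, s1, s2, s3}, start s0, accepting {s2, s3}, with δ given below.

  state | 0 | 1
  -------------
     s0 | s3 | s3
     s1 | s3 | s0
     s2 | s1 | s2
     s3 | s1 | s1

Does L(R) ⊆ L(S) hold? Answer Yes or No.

The empty string ε is in L(R) but not in L(S).
So L(R) ⊄ L(S).

No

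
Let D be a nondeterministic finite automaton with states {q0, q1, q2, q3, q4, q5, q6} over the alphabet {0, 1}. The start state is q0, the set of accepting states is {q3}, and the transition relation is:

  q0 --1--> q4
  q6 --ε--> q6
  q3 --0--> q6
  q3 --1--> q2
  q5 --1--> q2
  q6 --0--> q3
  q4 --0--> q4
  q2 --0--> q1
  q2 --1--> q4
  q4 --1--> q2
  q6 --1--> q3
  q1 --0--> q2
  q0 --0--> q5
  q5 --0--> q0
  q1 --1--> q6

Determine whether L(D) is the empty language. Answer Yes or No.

The string 01010 is accepted: the run q0 → q5 → q2 → q1 → q6 → q3 ends in the accepting state q3.
Since at least one string is accepted, L(D) is not empty.

No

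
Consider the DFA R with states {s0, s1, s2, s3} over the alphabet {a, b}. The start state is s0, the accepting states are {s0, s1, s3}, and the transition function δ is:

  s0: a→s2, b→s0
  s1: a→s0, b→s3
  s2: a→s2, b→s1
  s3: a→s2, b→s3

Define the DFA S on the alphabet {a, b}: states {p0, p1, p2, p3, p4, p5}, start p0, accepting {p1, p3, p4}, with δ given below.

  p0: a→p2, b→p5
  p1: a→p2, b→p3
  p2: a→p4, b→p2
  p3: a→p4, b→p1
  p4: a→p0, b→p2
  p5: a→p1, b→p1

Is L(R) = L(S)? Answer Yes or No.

No

The empty string ε is accepted by R but rejected by S.
So L(R) ≠ L(S).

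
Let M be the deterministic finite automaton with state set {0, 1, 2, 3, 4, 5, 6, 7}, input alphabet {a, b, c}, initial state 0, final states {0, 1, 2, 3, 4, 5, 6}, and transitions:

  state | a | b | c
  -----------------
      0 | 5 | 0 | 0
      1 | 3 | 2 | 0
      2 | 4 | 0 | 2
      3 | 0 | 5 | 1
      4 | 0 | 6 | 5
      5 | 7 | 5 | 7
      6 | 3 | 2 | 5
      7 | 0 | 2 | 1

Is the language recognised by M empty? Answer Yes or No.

The empty string ε is accepted: the run 0 ends in the accepting state 0.
Since at least one string is accepted, L(M) is not empty.

No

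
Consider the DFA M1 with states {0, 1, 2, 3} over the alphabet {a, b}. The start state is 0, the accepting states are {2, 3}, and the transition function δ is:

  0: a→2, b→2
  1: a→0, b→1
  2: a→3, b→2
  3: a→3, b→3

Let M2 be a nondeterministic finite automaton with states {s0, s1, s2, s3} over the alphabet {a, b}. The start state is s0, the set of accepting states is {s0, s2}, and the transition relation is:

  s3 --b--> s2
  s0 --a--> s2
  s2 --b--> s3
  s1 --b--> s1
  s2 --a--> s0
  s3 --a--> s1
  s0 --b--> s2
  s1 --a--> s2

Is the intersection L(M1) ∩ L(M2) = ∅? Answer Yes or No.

The string a is accepted by both M1 and M2.
Hence L(M1) ∩ L(M2) ≠ ∅.

No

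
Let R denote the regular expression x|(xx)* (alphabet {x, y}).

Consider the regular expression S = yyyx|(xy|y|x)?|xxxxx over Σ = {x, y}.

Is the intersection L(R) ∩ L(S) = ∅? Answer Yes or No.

The empty string ε is accepted by both R and S.
Hence L(R) ∩ L(S) ≠ ∅.

No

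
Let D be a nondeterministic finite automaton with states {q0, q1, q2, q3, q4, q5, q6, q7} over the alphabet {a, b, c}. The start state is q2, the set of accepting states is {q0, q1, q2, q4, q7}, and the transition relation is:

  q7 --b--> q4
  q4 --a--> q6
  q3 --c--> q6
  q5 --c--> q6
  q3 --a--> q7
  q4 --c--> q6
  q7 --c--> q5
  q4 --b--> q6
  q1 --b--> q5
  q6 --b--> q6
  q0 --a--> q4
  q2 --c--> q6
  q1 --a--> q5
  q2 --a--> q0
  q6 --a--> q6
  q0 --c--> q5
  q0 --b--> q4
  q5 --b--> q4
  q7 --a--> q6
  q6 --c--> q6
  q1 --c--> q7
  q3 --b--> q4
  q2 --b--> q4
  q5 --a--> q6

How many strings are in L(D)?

6

The useful subgraph on states {q0, q2, q4, q5} is acyclic, so L(D) is finite; the longest accepting path visits 4 useful states, giving maximum string length 3.
Counting accepting paths from q2 by length: 1 of length 0, 2 of length 1, 2 of length 2, 1 of length 3. Total 6.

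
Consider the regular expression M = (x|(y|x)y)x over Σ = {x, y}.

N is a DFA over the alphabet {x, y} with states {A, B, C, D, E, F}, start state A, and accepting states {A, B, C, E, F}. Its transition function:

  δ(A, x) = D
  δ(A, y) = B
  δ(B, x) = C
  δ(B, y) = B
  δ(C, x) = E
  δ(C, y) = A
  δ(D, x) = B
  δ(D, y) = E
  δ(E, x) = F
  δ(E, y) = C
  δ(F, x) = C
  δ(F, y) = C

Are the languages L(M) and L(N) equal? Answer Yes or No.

The empty string ε is accepted by N but rejected by M.
So L(M) ≠ L(N).

No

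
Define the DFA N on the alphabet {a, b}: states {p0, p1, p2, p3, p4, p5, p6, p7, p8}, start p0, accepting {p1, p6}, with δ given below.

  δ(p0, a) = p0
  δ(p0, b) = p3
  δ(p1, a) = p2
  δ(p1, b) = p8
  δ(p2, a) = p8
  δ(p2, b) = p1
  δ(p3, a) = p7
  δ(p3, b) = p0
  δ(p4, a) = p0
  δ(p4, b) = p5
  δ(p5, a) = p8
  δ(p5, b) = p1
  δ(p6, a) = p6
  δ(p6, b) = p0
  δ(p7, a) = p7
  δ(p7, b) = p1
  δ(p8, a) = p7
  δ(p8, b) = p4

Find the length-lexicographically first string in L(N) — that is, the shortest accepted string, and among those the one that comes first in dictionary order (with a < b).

A breadth-first search from p0 reaches an accepting state first via the path p0 → p3 → p7 → p1 on input bab.
No string of length < 3 is accepted (BFS exhausts all shorter strings without reaching an accepting state), and bab is the lexicographically least accepting string of length 3.

bab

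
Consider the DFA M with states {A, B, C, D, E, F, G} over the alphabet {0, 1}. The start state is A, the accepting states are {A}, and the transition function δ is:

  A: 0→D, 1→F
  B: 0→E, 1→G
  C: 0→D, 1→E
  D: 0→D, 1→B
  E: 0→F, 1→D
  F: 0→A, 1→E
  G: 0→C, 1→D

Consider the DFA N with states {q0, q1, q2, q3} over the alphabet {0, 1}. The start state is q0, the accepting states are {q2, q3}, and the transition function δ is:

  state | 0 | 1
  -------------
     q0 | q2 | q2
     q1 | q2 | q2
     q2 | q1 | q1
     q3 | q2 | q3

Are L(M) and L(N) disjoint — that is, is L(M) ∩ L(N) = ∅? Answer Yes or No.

No

The string 01000 is accepted by both M and N.
Hence L(M) ∩ L(N) ≠ ∅.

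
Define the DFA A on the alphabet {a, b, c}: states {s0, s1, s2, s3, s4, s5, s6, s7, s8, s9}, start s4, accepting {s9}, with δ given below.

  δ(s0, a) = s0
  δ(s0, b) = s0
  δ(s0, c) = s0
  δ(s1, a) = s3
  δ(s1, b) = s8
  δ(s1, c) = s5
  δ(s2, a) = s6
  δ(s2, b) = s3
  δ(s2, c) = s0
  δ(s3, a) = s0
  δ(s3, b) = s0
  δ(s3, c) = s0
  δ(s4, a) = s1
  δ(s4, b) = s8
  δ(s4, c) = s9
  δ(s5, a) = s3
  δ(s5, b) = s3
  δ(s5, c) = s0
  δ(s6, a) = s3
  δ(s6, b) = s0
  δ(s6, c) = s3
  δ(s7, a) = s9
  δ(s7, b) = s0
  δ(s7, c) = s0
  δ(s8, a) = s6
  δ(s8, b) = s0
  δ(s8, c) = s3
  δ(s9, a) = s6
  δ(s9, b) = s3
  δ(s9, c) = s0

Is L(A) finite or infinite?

finite

The useful states (reachable from s4 and able to reach an accepting state) are {s4, s9}.
Restricted to these states the transition graph has no cycle, so every accepting path has bounded length and L is finite.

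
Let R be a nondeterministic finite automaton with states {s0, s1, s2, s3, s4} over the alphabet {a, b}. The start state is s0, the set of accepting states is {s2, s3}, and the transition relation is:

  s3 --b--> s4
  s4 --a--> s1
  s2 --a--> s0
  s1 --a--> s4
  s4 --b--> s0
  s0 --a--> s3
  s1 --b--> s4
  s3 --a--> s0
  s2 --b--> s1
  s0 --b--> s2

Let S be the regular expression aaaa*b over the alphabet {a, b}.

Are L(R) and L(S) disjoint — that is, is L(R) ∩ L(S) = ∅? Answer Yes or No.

No

The string aaaab is accepted by both R and S.
Hence L(R) ∩ L(S) ≠ ∅.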